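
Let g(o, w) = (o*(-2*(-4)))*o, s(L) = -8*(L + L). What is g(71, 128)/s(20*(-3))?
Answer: 5041/120 ≈ 42.008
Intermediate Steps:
s(L) = -16*L
g(o, w) = 8*o² (g(o, w) = (o*8)*o = (8*o)*o = 8*o²)
g(71, 128)/s(20*(-3)) = (8*71²)/((-320*(-3))) = (8*5041)/((-16*(-60))) = 40328/960 = 40328*(1/960) = 5041/120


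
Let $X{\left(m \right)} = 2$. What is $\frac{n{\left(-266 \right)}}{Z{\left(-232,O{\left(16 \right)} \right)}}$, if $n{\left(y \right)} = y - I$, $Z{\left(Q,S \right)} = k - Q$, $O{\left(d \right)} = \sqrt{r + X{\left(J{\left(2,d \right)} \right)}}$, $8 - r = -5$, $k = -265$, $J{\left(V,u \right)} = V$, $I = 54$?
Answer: $\frac{320}{33} \approx 9.697$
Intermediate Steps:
$r = 13$ ($r = 8 - -5 = 8 + 5 = 13$)
$O{\left(d \right)} = \sqrt{15}$ ($O{\left(d \right)} = \sqrt{13 + 2} = \sqrt{15}$)
$Z{\left(Q,S \right)} = -265 - Q$
$n{\left(y \right)} = -54 + y$ ($n{\left(y \right)} = y - 54 = -54 + y$)
$\frac{n{\left(-266 \right)}}{Z{\left(-232,O{\left(16 \right)} \right)}} = \frac{-54 - 266}{-265 - -232} = - \frac{320}{-265 + 232} = - \frac{320}{-33} = \left(-320\right) \left(- \frac{1}{33}\right) = \frac{320}{33}$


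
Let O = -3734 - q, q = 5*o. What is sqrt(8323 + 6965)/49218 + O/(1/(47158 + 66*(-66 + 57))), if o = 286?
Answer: -240456496 + 7*sqrt(78)/24609 ≈ -2.4046e+8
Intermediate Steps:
q = 1430 (q = 5*286 = 1430)
O = -5164 (O = -3734 - 1*1430 = -3734 - 1430 = -5164)
sqrt(8323 + 6965)/49218 + O/(1/(47158 + 66*(-66 + 57))) = sqrt(8323 + 6965)/49218 - (243523912 + 340824*(-66 + 57)) = sqrt(15288)*(1/49218) - 5164/(1/(47158 + 66*(-9))) = (14*sqrt(78))*(1/49218) - 5164/(1/(47158 - 594)) = 7*sqrt(78)/24609 - 5164/(1/46564) = 7*sqrt(78)/24609 - 5164/1/46564 = 7*sqrt(78)/24609 - 5164*46564 = 7*sqrt(78)/24609 - 240456496 = -240456496 + 7*sqrt(78)/24609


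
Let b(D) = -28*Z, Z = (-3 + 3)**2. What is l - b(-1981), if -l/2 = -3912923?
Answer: 7825846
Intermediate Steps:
Z = 0 (Z = 0**2 = 0)
l = 7825846 (l = -2*(-3912923) = 7825846)
b(D) = 0 (b(D) = -28*0 = 0)
l - b(-1981) = 7825846 - 1*0 = 7825846 + 0 = 7825846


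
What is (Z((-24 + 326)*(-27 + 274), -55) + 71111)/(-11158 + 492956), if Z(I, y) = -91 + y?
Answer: 70965/481798 ≈ 0.14729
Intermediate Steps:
(Z((-24 + 326)*(-27 + 274), -55) + 71111)/(-11158 + 492956) = ((-91 - 55) + 71111)/(-11158 + 492956) = (-146 + 71111)/481798 = 70965*(1/481798) = 70965/481798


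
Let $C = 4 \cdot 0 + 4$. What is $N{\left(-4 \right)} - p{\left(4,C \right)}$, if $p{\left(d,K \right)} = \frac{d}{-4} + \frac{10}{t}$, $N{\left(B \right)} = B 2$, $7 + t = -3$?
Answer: $-6$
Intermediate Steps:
$t = -10$ ($t = -7 - 3 = -10$)
$N{\left(B \right)} = 2 B$
$C = 4$ ($C = 0 + 4 = 4$)
$p{\left(d,K \right)} = -1 - \frac{d}{4}$ ($p{\left(d,K \right)} = \frac{d}{-4} + \frac{10}{-10} = d \left(- \frac{1}{4}\right) + 10 \left(- \frac{1}{10}\right) = - \frac{d}{4} - 1 = -1 - \frac{d}{4}$)
$N{\left(-4 \right)} - p{\left(4,C \right)} = 2 \left(-4\right) - \left(-1 - 1\right) = -8 - \left(-1 - 1\right) = -8 - -2 = -8 + 2 = -6$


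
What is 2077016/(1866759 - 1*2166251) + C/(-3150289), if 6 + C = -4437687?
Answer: -1303536776417/235871588297 ≈ -5.5265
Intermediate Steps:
C = -4437693 (C = -6 - 4437687 = -4437693)
2077016/(1866759 - 1*2166251) + C/(-3150289) = 2077016/(1866759 - 1*2166251) - 4437693/(-3150289) = 2077016/(1866759 - 2166251) - 4437693*(-1/3150289) = 2077016/(-299492) + 4437693/3150289 = 2077016*(-1/299492) + 4437693/3150289 = -519254/74873 + 4437693/3150289 = -1303536776417/235871588297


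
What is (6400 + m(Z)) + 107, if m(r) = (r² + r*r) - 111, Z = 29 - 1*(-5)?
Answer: 8708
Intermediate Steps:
Z = 34 (Z = 29 + 5 = 34)
m(r) = -111 + 2*r² (m(r) = (r² + r²) - 111 = 2*r² - 111 = -111 + 2*r²)
(6400 + m(Z)) + 107 = (6400 + (-111 + 2*34²)) + 107 = (6400 + (-111 + 2*1156)) + 107 = (6400 + (-111 + 2312)) + 107 = (6400 + 2201) + 107 = 8601 + 107 = 8708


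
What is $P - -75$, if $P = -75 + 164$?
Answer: $164$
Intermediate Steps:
$P = 89$
$P - -75 = 89 - -75 = 89 + 75 = 164$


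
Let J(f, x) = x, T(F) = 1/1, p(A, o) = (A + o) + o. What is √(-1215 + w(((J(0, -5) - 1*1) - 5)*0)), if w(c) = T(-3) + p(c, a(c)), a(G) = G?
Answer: I*√1214 ≈ 34.843*I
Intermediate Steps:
p(A, o) = A + 2*o
T(F) = 1 (T(F) = 1*1 = 1)
w(c) = 1 + 3*c (w(c) = 1 + (c + 2*c) = 1 + 3*c)
√(-1215 + w(((J(0, -5) - 1*1) - 5)*0)) = √(-1215 + (1 + 3*(((-5 - 1*1) - 5)*0))) = √(-1215 + (1 + 3*(((-5 - 1) - 5)*0))) = √(-1215 + (1 + 3*((-6 - 5)*0))) = √(-1215 + (1 + 3*(-11*0))) = √(-1215 + (1 + 3*0)) = √(-1215 + (1 + 0)) = √(-1215 + 1) = √(-1214) = I*√1214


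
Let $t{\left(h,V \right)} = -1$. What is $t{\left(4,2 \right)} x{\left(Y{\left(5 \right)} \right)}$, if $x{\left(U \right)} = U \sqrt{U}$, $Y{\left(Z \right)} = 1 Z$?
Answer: $- 5 \sqrt{5} \approx -11.18$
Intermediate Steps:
$Y{\left(Z \right)} = Z$
$x{\left(U \right)} = U^{\frac{3}{2}}$
$t{\left(4,2 \right)} x{\left(Y{\left(5 \right)} \right)} = - 5^{\frac{3}{2}} = - 5 \sqrt{5}$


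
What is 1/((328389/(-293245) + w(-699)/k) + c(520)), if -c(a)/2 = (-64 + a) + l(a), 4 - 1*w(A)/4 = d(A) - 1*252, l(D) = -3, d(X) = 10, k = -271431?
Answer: -26531927865/24067734481603 ≈ -0.0011024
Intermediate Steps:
w(A) = 984 (w(A) = 16 - 4*(10 - 1*252) = 16 - 4*(10 - 252) = 16 - 4*(-242) = 16 + 968 = 984)
c(a) = 134 - 2*a (c(a) = -2*((-64 + a) - 3) = -2*(-67 + a) = 134 - 2*a)
1/((328389/(-293245) + w(-699)/k) + c(520)) = 1/((328389/(-293245) + 984/(-271431)) + (134 - 2*520)) = 1/((328389*(-1/293245) + 984*(-1/271431)) + (134 - 1040)) = 1/((-328389/293245 - 328/90477) - 906) = 1/(-29807835913/26531927865 - 906) = 1/(-24067734481603/26531927865) = -26531927865/24067734481603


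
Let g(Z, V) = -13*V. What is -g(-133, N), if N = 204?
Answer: 2652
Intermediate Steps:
-g(-133, N) = -(-13)*204 = -1*(-2652) = 2652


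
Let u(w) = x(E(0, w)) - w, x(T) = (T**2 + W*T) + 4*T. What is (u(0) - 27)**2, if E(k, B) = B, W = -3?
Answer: 729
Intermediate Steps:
x(T) = T + T**2 (x(T) = (T**2 - 3*T) + 4*T = T + T**2)
u(w) = -w + w*(1 + w) (u(w) = w*(1 + w) - w = -w + w*(1 + w))
(u(0) - 27)**2 = (0**2 - 27)**2 = (0 - 27)**2 = (-27)**2 = 729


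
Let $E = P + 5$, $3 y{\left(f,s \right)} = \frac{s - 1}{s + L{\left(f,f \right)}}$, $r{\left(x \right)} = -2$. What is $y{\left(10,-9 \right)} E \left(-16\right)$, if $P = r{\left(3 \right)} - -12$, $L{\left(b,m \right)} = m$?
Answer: $800$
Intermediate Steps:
$y{\left(f,s \right)} = \frac{-1 + s}{3 \left(f + s\right)}$ ($y{\left(f,s \right)} = \frac{\left(s - 1\right) \frac{1}{s + f}}{3} = \frac{\left(-1 + s\right) \frac{1}{f + s}}{3} = \frac{\frac{1}{f + s} \left(-1 + s\right)}{3} = \frac{-1 + s}{3 \left(f + s\right)}$)
$P = 10$ ($P = -2 - -12 = -2 + 12 = 10$)
$E = 15$ ($E = 10 + 5 = 15$)
$y{\left(10,-9 \right)} E \left(-16\right) = \frac{-1 - 9}{3 \left(10 - 9\right)} 15 \left(-16\right) = \frac{1}{3} \cdot 1^{-1} \left(-10\right) 15 \left(-16\right) = \frac{1}{3} \cdot 1 \left(-10\right) 15 \left(-16\right) = \left(- \frac{10}{3}\right) 15 \left(-16\right) = \left(-50\right) \left(-16\right) = 800$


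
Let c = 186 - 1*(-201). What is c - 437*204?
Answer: -88761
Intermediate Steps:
c = 387 (c = 186 + 201 = 387)
c - 437*204 = 387 - 437*204 = 387 - 89148 = -88761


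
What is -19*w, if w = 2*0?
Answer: 0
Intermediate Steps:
w = 0
-19*w = -19*0 = 0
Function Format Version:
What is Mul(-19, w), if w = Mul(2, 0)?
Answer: 0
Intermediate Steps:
w = 0
Mul(-19, w) = Mul(-19, 0) = 0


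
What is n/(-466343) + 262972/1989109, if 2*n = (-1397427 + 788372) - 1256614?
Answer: 3956289301713/1855214116774 ≈ 2.1325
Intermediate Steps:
n = -1865669/2 (n = ((-1397427 + 788372) - 1256614)/2 = (-609055 - 1256614)/2 = (½)*(-1865669) = -1865669/2 ≈ -9.3283e+5)
n/(-466343) + 262972/1989109 = -1865669/2/(-466343) + 262972/1989109 = -1865669/2*(-1/466343) + 262972*(1/1989109) = 1865669/932686 + 262972/1989109 = 3956289301713/1855214116774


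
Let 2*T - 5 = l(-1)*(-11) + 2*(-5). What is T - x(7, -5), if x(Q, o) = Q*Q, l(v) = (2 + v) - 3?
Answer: -81/2 ≈ -40.500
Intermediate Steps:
l(v) = -1 + v
x(Q, o) = Q**2
T = 17/2 (T = 5/2 + ((-1 - 1)*(-11) + 2*(-5))/2 = 5/2 + (-2*(-11) - 10)/2 = 5/2 + (22 - 10)/2 = 5/2 + (1/2)*12 = 5/2 + 6 = 17/2 ≈ 8.5000)
T - x(7, -5) = 17/2 - 1*7**2 = 17/2 - 1*49 = 17/2 - 49 = -81/2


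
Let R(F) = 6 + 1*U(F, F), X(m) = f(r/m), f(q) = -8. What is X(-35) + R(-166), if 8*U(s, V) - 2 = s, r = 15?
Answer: -45/2 ≈ -22.500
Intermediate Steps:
X(m) = -8
U(s, V) = ¼ + s/8
R(F) = 25/4 + F/8 (R(F) = 6 + 1*(¼ + F/8) = 6 + (¼ + F/8) = 25/4 + F/8)
X(-35) + R(-166) = -8 + (25/4 + (⅛)*(-166)) = -8 + (25/4 - 83/4) = -8 - 29/2 = -45/2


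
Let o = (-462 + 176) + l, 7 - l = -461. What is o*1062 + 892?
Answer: 194176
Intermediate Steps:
l = 468 (l = 7 - 1*(-461) = 7 + 461 = 468)
o = 182 (o = (-462 + 176) + 468 = -286 + 468 = 182)
o*1062 + 892 = 182*1062 + 892 = 193284 + 892 = 194176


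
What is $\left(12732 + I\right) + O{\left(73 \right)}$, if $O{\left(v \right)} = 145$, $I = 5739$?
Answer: $18616$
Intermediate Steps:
$\left(12732 + I\right) + O{\left(73 \right)} = \left(12732 + 5739\right) + 145 = 18471 + 145 = 18616$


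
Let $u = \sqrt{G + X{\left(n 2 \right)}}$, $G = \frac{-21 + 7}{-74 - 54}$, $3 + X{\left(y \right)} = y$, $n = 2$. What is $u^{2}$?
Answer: $\frac{71}{64} \approx 1.1094$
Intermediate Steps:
$X{\left(y \right)} = -3 + y$
$G = \frac{7}{64}$ ($G = - \frac{14}{-128} = \left(-14\right) \left(- \frac{1}{128}\right) = \frac{7}{64} \approx 0.10938$)
$u = \frac{\sqrt{71}}{8}$ ($u = \sqrt{\frac{7}{64} + \left(-3 + 2 \cdot 2\right)} = \sqrt{\frac{7}{64} + \left(-3 + 4\right)} = \sqrt{\frac{7}{64} + 1} = \sqrt{\frac{71}{64}} = \frac{\sqrt{71}}{8} \approx 1.0533$)
$u^{2} = \left(\frac{\sqrt{71}}{8}\right)^{2} = \frac{71}{64}$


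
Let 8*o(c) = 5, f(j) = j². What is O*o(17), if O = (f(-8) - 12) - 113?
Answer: -305/8 ≈ -38.125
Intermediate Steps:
o(c) = 5/8 (o(c) = (⅛)*5 = 5/8)
O = -61 (O = ((-8)² - 12) - 113 = (64 - 12) - 113 = 52 - 113 = -61)
O*o(17) = -61*5/8 = -305/8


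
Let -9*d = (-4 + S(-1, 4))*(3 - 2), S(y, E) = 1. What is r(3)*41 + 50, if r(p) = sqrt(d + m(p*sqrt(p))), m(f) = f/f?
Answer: 50 + 82*sqrt(3)/3 ≈ 97.343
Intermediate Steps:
m(f) = 1
d = 1/3 (d = -(-4 + 1)*(3 - 2)/9 = -(-1)/3 = -1/9*(-3) = 1/3 ≈ 0.33333)
r(p) = 2*sqrt(3)/3 (r(p) = sqrt(1/3 + 1) = sqrt(4/3) = 2*sqrt(3)/3)
r(3)*41 + 50 = (2*sqrt(3)/3)*41 + 50 = 82*sqrt(3)/3 + 50 = 50 + 82*sqrt(3)/3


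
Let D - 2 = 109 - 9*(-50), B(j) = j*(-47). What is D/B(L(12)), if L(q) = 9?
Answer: -187/141 ≈ -1.3262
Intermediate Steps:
B(j) = -47*j
D = 561 (D = 2 + (109 - 9*(-50)) = 2 + (109 + 450) = 2 + 559 = 561)
D/B(L(12)) = 561/((-47*9)) = 561/(-423) = 561*(-1/423) = -187/141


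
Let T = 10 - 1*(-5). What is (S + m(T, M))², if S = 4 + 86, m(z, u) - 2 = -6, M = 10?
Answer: 7396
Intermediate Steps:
T = 15 (T = 10 + 5 = 15)
m(z, u) = -4 (m(z, u) = 2 - 6 = -4)
S = 90
(S + m(T, M))² = (90 - 4)² = 86² = 7396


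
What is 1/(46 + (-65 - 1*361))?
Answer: -1/380 ≈ -0.0026316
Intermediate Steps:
1/(46 + (-65 - 1*361)) = 1/(46 + (-65 - 361)) = 1/(46 - 426) = 1/(-380) = -1/380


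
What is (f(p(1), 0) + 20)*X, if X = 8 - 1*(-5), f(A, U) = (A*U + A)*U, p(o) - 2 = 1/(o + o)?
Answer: 260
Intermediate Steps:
p(o) = 2 + 1/(2*o) (p(o) = 2 + 1/(o + o) = 2 + 1/(2*o))
f(A, U) = U*(A + A*U) (f(A, U) = (A + A*U)*U = U*(A + A*U))
X = 13 (X = 8 + 5 = 13)
(f(p(1), 0) + 20)*X = ((2 + (½)/1)*0*(1 + 0) + 20)*13 = ((2 + (½)*1)*0*1 + 20)*13 = ((2 + ½)*0*1 + 20)*13 = ((5/2)*0*1 + 20)*13 = (0 + 20)*13 = 20*13 = 260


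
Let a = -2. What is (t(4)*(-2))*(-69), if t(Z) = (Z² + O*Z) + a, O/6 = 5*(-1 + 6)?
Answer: 84732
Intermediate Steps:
O = 150 (O = 6*(5*(-1 + 6)) = 6*(5*5) = 6*25 = 150)
t(Z) = -2 + Z² + 150*Z (t(Z) = (Z² + 150*Z) - 2 = -2 + Z² + 150*Z)
(t(4)*(-2))*(-69) = ((-2 + 4² + 150*4)*(-2))*(-69) = ((-2 + 16 + 600)*(-2))*(-69) = (614*(-2))*(-69) = -1228*(-69) = 84732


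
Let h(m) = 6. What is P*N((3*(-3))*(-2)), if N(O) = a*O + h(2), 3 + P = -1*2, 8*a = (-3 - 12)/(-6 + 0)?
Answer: -465/8 ≈ -58.125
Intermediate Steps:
a = 5/16 (a = ((-3 - 12)/(-6 + 0))/8 = (-15/(-6))/8 = (-15*(-1/6))/8 = (1/8)*(5/2) = 5/16 ≈ 0.31250)
P = -5 (P = -3 - 1*2 = -3 - 2 = -5)
N(O) = 6 + 5*O/16 (N(O) = 5*O/16 + 6 = 6 + 5*O/16)
P*N((3*(-3))*(-2)) = -5*(6 + 5*((3*(-3))*(-2))/16) = -5*(6 + 5*(-9*(-2))/16) = -5*(6 + (5/16)*18) = -5*(6 + 45/8) = -5*93/8 = -465/8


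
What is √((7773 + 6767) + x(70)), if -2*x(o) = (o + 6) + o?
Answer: √14467 ≈ 120.28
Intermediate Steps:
x(o) = -3 - o (x(o) = -((o + 6) + o)/2 = -((6 + o) + o)/2 = -(6 + 2*o)/2 = -3 - o)
√((7773 + 6767) + x(70)) = √((7773 + 6767) + (-3 - 1*70)) = √(14540 + (-3 - 70)) = √(14540 - 73) = √14467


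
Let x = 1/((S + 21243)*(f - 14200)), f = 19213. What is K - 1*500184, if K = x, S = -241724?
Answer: -552838996410553/1105271253 ≈ -5.0018e+5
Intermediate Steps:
x = -1/1105271253 (x = 1/((-241724 + 21243)*(19213 - 14200)) = 1/(-220481*5013) = 1/(-1105271253) = -1/1105271253 ≈ -9.0476e-10)
K = -1/1105271253 ≈ -9.0476e-10
K - 1*500184 = -1/1105271253 - 1*500184 = -1/1105271253 - 500184 = -552838996410553/1105271253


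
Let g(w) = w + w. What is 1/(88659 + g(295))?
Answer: 1/89249 ≈ 1.1205e-5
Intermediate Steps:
g(w) = 2*w
1/(88659 + g(295)) = 1/(88659 + 2*295) = 1/(88659 + 590) = 1/89249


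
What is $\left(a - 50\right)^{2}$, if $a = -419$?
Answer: $219961$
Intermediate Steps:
$\left(a - 50\right)^{2} = \left(-419 - 50\right)^{2} = \left(-469\right)^{2} = 219961$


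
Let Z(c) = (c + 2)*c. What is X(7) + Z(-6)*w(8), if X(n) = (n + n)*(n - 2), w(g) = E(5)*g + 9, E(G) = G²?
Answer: 5086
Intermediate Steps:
Z(c) = c*(2 + c) (Z(c) = (2 + c)*c = c*(2 + c))
w(g) = 9 + 25*g (w(g) = 5²*g + 9 = 25*g + 9 = 9 + 25*g)
X(n) = 2*n*(-2 + n) (X(n) = (2*n)*(-2 + n) = 2*n*(-2 + n))
X(7) + Z(-6)*w(8) = 2*7*(-2 + 7) + (-6*(2 - 6))*(9 + 25*8) = 2*7*5 + (-6*(-4))*(9 + 200) = 70 + 24*209 = 70 + 5016 = 5086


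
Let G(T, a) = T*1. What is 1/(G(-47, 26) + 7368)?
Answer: 1/7321 ≈ 0.00013659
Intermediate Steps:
G(T, a) = T
1/(G(-47, 26) + 7368) = 1/(-47 + 7368) = 1/7321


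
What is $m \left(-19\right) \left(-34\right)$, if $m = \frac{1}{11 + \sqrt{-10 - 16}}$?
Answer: $\frac{7106}{147} - \frac{646 i \sqrt{26}}{147} \approx 48.34 - 22.408 i$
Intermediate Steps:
$m = \frac{1}{11 + i \sqrt{26}}$ ($m = \frac{1}{11 + \sqrt{-26}} = \frac{1}{11 + i \sqrt{26}} \approx 0.07483 - 0.034687 i$)
$m \left(-19\right) \left(-34\right) = \left(\frac{11}{147} - \frac{i \sqrt{26}}{147}\right) \left(-19\right) \left(-34\right) = \left(- \frac{209}{147} + \frac{19 i \sqrt{26}}{147}\right) \left(-34\right) = \frac{7106}{147} - \frac{646 i \sqrt{26}}{147}$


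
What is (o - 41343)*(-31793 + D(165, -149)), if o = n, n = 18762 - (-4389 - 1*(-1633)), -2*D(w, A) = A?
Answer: 1257638525/2 ≈ 6.2882e+8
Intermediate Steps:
D(w, A) = -A/2
n = 21518 (n = 18762 - (-4389 + 1633) = 18762 - 1*(-2756) = 18762 + 2756 = 21518)
o = 21518
(o - 41343)*(-31793 + D(165, -149)) = (21518 - 41343)*(-31793 - 1/2*(-149)) = -19825*(-31793 + 149/2) = -19825*(-63437/2) = 1257638525/2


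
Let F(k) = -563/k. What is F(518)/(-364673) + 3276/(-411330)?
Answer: -103101138779/12950081592770 ≈ -0.0079614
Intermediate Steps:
F(518)/(-364673) + 3276/(-411330) = -563/518/(-364673) + 3276/(-411330) = -563*1/518*(-1/364673) + 3276*(-1/411330) = -563/518*(-1/364673) - 546/68555 = 563/188900614 - 546/68555 = -103101138779/12950081592770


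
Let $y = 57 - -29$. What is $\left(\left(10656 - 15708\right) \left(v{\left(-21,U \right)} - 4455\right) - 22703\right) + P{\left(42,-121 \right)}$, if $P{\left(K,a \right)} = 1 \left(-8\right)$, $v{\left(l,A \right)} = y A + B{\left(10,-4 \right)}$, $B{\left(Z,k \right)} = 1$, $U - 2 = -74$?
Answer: $53760881$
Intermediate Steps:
$U = -72$ ($U = 2 - 74 = -72$)
$y = 86$ ($y = 57 + 29 = 86$)
$v{\left(l,A \right)} = 1 + 86 A$ ($v{\left(l,A \right)} = 86 A + 1 = 1 + 86 A$)
$P{\left(K,a \right)} = -8$
$\left(\left(10656 - 15708\right) \left(v{\left(-21,U \right)} - 4455\right) - 22703\right) + P{\left(42,-121 \right)} = \left(\left(10656 - 15708\right) \left(\left(1 + 86 \left(-72\right)\right) - 4455\right) - 22703\right) - 8 = \left(- 5052 \left(\left(1 - 6192\right) - 4455\right) - 22703\right) - 8 = \left(- 5052 \left(-6191 - 4455\right) - 22703\right) - 8 = \left(\left(-5052\right) \left(-10646\right) - 22703\right) - 8 = \left(53783592 - 22703\right) - 8 = 53760889 - 8 = 53760881$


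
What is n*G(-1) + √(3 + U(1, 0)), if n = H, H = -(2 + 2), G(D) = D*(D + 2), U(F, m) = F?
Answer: 6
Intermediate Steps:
G(D) = D*(2 + D)
H = -4 (H = -1*4 = -4)
n = -4
n*G(-1) + √(3 + U(1, 0)) = -(-4)*(2 - 1) + √(3 + 1) = -(-4) + √4 = -4*(-1) + 2 = 4 + 2 = 6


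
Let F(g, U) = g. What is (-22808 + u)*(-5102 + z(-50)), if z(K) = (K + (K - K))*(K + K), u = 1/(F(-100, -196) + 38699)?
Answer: 89797331082/38599 ≈ 2.3264e+6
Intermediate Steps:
u = 1/38599 (u = 1/(-100 + 38699) = 1/38599 ≈ 2.5907e-5)
z(K) = 2*K**2 (z(K) = (K + 0)*(2*K) = K*(2*K) = 2*K**2)
(-22808 + u)*(-5102 + z(-50)) = (-22808 + 1/38599)*(-5102 + 2*(-50)**2) = -880365991*(-5102 + 2*2500)/38599 = -880365991*(-5102 + 5000)/38599 = -880365991/38599*(-102) = 89797331082/38599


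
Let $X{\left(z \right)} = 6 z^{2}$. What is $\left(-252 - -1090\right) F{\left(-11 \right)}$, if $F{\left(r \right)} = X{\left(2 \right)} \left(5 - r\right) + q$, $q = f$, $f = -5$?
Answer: $317602$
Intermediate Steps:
$q = -5$
$F{\left(r \right)} = 115 - 24 r$ ($F{\left(r \right)} = 6 \cdot 2^{2} \left(5 - r\right) - 5 = 6 \cdot 4 \left(5 - r\right) - 5 = 24 \left(5 - r\right) - 5 = \left(120 - 24 r\right) - 5 = 115 - 24 r$)
$\left(-252 - -1090\right) F{\left(-11 \right)} = \left(-252 - -1090\right) \left(115 - -264\right) = \left(-252 + 1090\right) \left(115 + 264\right) = 838 \cdot 379 = 317602$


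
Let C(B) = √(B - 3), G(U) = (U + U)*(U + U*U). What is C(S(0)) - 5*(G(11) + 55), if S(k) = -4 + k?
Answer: -14795 + I*√7 ≈ -14795.0 + 2.6458*I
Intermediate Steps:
G(U) = 2*U*(U + U²) (G(U) = (2*U)*(U + U²) = 2*U*(U + U²))
C(B) = √(-3 + B)
C(S(0)) - 5*(G(11) + 55) = √(-3 + (-4 + 0)) - 5*(2*11²*(1 + 11) + 55) = √(-3 - 4) - 5*(2*121*12 + 55) = √(-7) - 5*(2904 + 55) = I*√7 - 5*2959 = I*√7 - 1*14795 = I*√7 - 14795 = -14795 + I*√7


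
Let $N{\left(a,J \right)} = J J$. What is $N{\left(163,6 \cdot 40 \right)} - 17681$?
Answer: $39919$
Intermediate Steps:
$N{\left(a,J \right)} = J^{2}$
$N{\left(163,6 \cdot 40 \right)} - 17681 = \left(6 \cdot 40\right)^{2} - 17681 = 240^{2} - 17681 = 57600 - 17681 = 39919$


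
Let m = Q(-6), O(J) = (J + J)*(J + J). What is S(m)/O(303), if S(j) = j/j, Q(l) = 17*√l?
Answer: 1/367236 ≈ 2.7230e-6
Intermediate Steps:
O(J) = 4*J² (O(J) = (2*J)*(2*J) = 4*J²)
m = 17*I*√6 (m = 17*√(-6) = 17*(I*√6) = 17*I*√6 ≈ 41.641*I)
S(j) = 1
S(m)/O(303) = 1/(4*303²) = 1/(4*91809) = 1/367236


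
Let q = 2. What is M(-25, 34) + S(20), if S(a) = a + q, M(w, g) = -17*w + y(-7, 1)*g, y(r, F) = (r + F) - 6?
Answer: 39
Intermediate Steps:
y(r, F) = -6 + F + r (y(r, F) = (F + r) - 6 = -6 + F + r)
M(w, g) = -17*w - 12*g (M(w, g) = -17*w + (-6 + 1 - 7)*g = -17*w - 12*g)
S(a) = 2 + a (S(a) = a + 2 = 2 + a)
M(-25, 34) + S(20) = (-17*(-25) - 12*34) + (2 + 20) = (425 - 408) + 22 = 17 + 22 = 39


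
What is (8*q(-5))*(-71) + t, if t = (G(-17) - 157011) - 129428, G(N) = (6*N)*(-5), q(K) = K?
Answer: -283089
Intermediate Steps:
G(N) = -30*N
t = -285929 (t = (-30*(-17) - 157011) - 129428 = (510 - 157011) - 129428 = -156501 - 129428 = -285929)
(8*q(-5))*(-71) + t = (8*(-5))*(-71) - 285929 = -40*(-71) - 285929 = 2840 - 285929 = -283089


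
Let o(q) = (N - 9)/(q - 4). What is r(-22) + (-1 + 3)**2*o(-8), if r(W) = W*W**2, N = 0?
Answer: -10645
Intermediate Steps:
r(W) = W**3
o(q) = -9/(-4 + q) (o(q) = (0 - 9)/(q - 4) = -9/(-4 + q))
r(-22) + (-1 + 3)**2*o(-8) = (-22)**3 + (-1 + 3)**2*(-9/(-4 - 8)) = -10648 + 2**2*(-9/(-12)) = -10648 + 4*(-9*(-1/12)) = -10648 + 4*(3/4) = -10648 + 3 = -10645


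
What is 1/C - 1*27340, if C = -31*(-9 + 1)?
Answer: -6780319/248 ≈ -27340.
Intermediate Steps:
C = 248 (C = -31*(-8) = 248)
1/C - 1*27340 = 1/248 - 1*27340 = 1/248 - 27340 = -6780319/248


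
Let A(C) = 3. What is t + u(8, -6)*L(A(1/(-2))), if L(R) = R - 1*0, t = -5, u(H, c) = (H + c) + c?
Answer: -17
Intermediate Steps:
u(H, c) = H + 2*c
L(R) = R (L(R) = R + 0 = R)
t + u(8, -6)*L(A(1/(-2))) = -5 + (8 + 2*(-6))*3 = -5 + (8 - 12)*3 = -5 - 4*3 = -5 - 12 = -17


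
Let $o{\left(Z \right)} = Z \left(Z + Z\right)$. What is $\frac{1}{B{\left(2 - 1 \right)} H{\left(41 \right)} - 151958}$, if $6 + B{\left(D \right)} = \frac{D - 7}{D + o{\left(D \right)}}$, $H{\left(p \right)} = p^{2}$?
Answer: $- \frac{1}{165406} \approx -6.0457 \cdot 10^{-6}$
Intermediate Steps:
$o{\left(Z \right)} = 2 Z^{2}$ ($o{\left(Z \right)} = Z 2 Z = 2 Z^{2}$)
$B{\left(D \right)} = -6 + \frac{-7 + D}{D + 2 D^{2}}$ ($B{\left(D \right)} = -6 + \frac{D - 7}{D + 2 D^{2}} = -6 + \frac{-7 + D}{D + 2 D^{2}}$)
$\frac{1}{B{\left(2 - 1 \right)} H{\left(41 \right)} - 151958} = \frac{1}{\frac{-7 - 12 \left(2 - 1\right)^{2} - 5 \left(2 - 1\right)}{\left(2 - 1\right) \left(1 + 2 \left(2 - 1\right)\right)} 41^{2} - 151958} = \frac{1}{\frac{-7 - 12 \cdot 1^{2} - 5}{1 \left(1 + 2 \cdot 1\right)} 1681 - 151958} = \frac{1}{1 \frac{1}{1 + 2} \left(-7 - 12 - 5\right) 1681 - 151958} = \frac{1}{1 \cdot \frac{1}{3} \left(-7 - 12 - 5\right) 1681 - 151958} = \frac{1}{1 \cdot \frac{1}{3} \left(-24\right) 1681 - 151958} = \frac{1}{\left(-8\right) 1681 - 151958} = \frac{1}{-13448 - 151958} = \frac{1}{-165406} = - \frac{1}{165406}$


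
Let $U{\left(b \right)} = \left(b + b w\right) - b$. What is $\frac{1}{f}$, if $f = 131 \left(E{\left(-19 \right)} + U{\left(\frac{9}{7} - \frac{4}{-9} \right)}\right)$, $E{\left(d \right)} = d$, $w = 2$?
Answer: $- \frac{63}{128249} \approx -0.00049123$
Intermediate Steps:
$U{\left(b \right)} = 2 b$ ($U{\left(b \right)} = \left(b + b 2\right) - b = \left(b + 2 b\right) - b = 3 b - b = 2 b$)
$f = - \frac{128249}{63}$ ($f = 131 \left(-19 + 2 \left(\frac{9}{7} - \frac{4}{-9}\right)\right) = 131 \left(-19 + 2 \left(9 \cdot \frac{1}{7} - - \frac{4}{9}\right)\right) = 131 \left(-19 + 2 \left(\frac{9}{7} + \frac{4}{9}\right)\right) = 131 \left(-19 + 2 \cdot \frac{109}{63}\right) = 131 \left(-19 + \frac{218}{63}\right) = 131 \left(- \frac{979}{63}\right) = - \frac{128249}{63} \approx -2035.7$)
$\frac{1}{f} = \frac{1}{- \frac{128249}{63}} = - \frac{63}{128249}$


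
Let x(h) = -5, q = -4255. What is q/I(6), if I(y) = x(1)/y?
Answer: 5106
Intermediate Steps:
I(y) = -5/y
q/I(6) = -4255/((-5/6)) = -4255/((-5*⅙)) = -4255/(-⅚) = -4255*(-6/5) = 5106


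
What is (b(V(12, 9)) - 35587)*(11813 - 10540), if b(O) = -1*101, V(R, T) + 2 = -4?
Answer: -45430824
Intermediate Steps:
V(R, T) = -6 (V(R, T) = -2 - 4 = -6)
b(O) = -101
(b(V(12, 9)) - 35587)*(11813 - 10540) = (-101 - 35587)*(11813 - 10540) = -35688*1273 = -45430824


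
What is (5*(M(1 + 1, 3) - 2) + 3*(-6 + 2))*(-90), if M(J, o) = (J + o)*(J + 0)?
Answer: -2520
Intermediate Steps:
M(J, o) = J*(J + o) (M(J, o) = (J + o)*J = J*(J + o))
(5*(M(1 + 1, 3) - 2) + 3*(-6 + 2))*(-90) = (5*((1 + 1)*((1 + 1) + 3) - 2) + 3*(-6 + 2))*(-90) = (5*(2*(2 + 3) - 2) + 3*(-4))*(-90) = (5*(2*5 - 2) - 12)*(-90) = (5*(10 - 2) - 12)*(-90) = (5*8 - 12)*(-90) = (40 - 12)*(-90) = 28*(-90) = -2520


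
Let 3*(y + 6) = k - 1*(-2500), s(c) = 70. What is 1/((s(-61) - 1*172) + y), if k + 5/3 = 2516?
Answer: 9/14071 ≈ 0.00063961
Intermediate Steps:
k = 7543/3 (k = -5/3 + 2516 = 7543/3 ≈ 2514.3)
y = 14989/9 (y = -6 + (7543/3 - 1*(-2500))/3 = -6 + (7543/3 + 2500)/3 = -6 + (⅓)*(15043/3) = -6 + 15043/9 = 14989/9 ≈ 1665.4)
1/((s(-61) - 1*172) + y) = 1/((70 - 1*172) + 14989/9) = 1/((70 - 172) + 14989/9) = 1/(-102 + 14989/9) = 1/(14071/9) = 9/14071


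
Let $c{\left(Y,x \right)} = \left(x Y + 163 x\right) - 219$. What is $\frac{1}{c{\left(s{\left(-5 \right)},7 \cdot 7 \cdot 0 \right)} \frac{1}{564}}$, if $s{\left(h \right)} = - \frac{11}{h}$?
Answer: $- \frac{188}{73} \approx -2.5753$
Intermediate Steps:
$c{\left(Y,x \right)} = -219 + 163 x + Y x$ ($c{\left(Y,x \right)} = \left(Y x + 163 x\right) - 219 = \left(163 x + Y x\right) - 219 = -219 + 163 x + Y x$)
$\frac{1}{c{\left(s{\left(-5 \right)},7 \cdot 7 \cdot 0 \right)} \frac{1}{564}} = \frac{1}{\left(-219 + 163 \cdot 7 \cdot 7 \cdot 0 + - \frac{11}{-5} \cdot 7 \cdot 7 \cdot 0\right) \frac{1}{564}} = \frac{1}{\left(-219 + 163 \cdot 49 \cdot 0 + \left(-11\right) \left(- \frac{1}{5}\right) 49 \cdot 0\right) \frac{1}{564}} = \frac{1}{\left(-219 + 163 \cdot 0 + \frac{11}{5} \cdot 0\right) \frac{1}{564}} = \frac{1}{\left(-219 + 0 + 0\right) \frac{1}{564}} = \frac{1}{\left(-219\right) \frac{1}{564}} = \frac{1}{- \frac{73}{188}} = - \frac{188}{73}$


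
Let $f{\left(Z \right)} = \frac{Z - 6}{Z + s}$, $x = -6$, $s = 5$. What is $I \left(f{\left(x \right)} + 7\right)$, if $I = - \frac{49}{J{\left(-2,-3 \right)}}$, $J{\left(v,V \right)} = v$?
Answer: $\frac{931}{2} \approx 465.5$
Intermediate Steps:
$I = \frac{49}{2}$ ($I = - \frac{49}{-2} = \left(-49\right) \left(- \frac{1}{2}\right) = \frac{49}{2} \approx 24.5$)
$f{\left(Z \right)} = \frac{-6 + Z}{5 + Z}$ ($f{\left(Z \right)} = \frac{Z - 6}{Z + 5} = \frac{-6 + Z}{5 + Z}$)
$I \left(f{\left(x \right)} + 7\right) = \frac{49 \left(\frac{-6 - 6}{5 - 6} + 7\right)}{2} = \frac{49 \left(\frac{1}{-1} \left(-12\right) + 7\right)}{2} = \frac{49 \left(\left(-1\right) \left(-12\right) + 7\right)}{2} = \frac{49 \left(12 + 7\right)}{2} = \frac{49}{2} \cdot 19 = \frac{931}{2}$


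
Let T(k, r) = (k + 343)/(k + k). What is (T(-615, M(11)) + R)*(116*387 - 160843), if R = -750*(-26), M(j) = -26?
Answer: -1390558136836/615 ≈ -2.2611e+9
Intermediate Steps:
T(k, r) = (343 + k)/(2*k) (T(k, r) = (343 + k)/((2*k)) = (343 + k)*(1/(2*k)) = (343 + k)/(2*k))
R = 19500
(T(-615, M(11)) + R)*(116*387 - 160843) = ((½)*(343 - 615)/(-615) + 19500)*(116*387 - 160843) = ((½)*(-1/615)*(-272) + 19500)*(44892 - 160843) = (136/615 + 19500)*(-115951) = (11992636/615)*(-115951) = -1390558136836/615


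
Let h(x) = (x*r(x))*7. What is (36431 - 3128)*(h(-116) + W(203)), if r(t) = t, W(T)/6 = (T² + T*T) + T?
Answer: 19646039154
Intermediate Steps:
W(T) = 6*T + 12*T² (W(T) = 6*((T² + T*T) + T) = 6*((T² + T²) + T) = 6*(2*T² + T) = 6*(T + 2*T²) = 6*T + 12*T²)
h(x) = 7*x² (h(x) = (x*x)*7 = x²*7 = 7*x²)
(36431 - 3128)*(h(-116) + W(203)) = (36431 - 3128)*(7*(-116)² + 6*203*(1 + 2*203)) = 33303*(7*13456 + 6*203*(1 + 406)) = 33303*(94192 + 6*203*407) = 33303*(94192 + 495726) = 33303*589918 = 19646039154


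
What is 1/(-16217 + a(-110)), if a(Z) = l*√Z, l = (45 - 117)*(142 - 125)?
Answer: I/(-16217*I + 1224*√110) ≈ -3.7909e-5 + 3.0009e-5*I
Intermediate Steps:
l = -1224 (l = -72*17 = -1224)
a(Z) = -1224*√Z
1/(-16217 + a(-110)) = 1/(-16217 - 1224*I*√110)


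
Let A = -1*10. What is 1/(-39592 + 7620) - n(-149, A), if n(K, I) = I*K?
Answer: -47638281/31972 ≈ -1490.0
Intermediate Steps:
A = -10
1/(-39592 + 7620) - n(-149, A) = 1/(-39592 + 7620) - (-10)*(-149) = 1/(-31972) - 1*1490 = -1/31972 - 1490 = -47638281/31972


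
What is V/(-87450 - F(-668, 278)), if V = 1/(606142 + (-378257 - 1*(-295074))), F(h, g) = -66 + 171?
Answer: -1/45787675245 ≈ -2.1840e-11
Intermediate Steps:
F(h, g) = 105
V = 1/522959 (V = 1/(606142 + (-378257 + 295074)) = 1/(606142 - 83183) = 1/522959 ≈ 1.9122e-6)
V/(-87450 - F(-668, 278)) = 1/(522959*(-87450 - 1*105)) = 1/(522959*(-87450 - 105)) = (1/522959)/(-87555) = (1/522959)*(-1/87555) = -1/45787675245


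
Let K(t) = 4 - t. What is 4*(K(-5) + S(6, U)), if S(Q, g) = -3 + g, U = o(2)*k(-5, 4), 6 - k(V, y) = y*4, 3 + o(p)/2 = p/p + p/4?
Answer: 144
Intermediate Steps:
o(p) = -4 + p/2 (o(p) = -6 + 2*(p/p + p/4) = -6 + 2*(1 + p*(¼)) = -6 + 2*(1 + p/4) = -6 + (2 + p/2) = -4 + p/2)
k(V, y) = 6 - 4*y (k(V, y) = 6 - y*4 = 6 - 4*y)
U = 30 (U = (-4 + (½)*2)*(6 - 4*4) = (-4 + 1)*(6 - 16) = -3*(-10) = 30)
4*(K(-5) + S(6, U)) = 4*((4 - 1*(-5)) + (-3 + 30)) = 4*((4 + 5) + 27) = 4*(9 + 27) = 4*36 = 144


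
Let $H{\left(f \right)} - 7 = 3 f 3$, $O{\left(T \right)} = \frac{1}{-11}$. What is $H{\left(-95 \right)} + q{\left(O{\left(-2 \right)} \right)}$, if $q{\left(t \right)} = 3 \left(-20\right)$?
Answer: $-908$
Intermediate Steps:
$O{\left(T \right)} = - \frac{1}{11}$
$H{\left(f \right)} = 7 + 9 f$ ($H{\left(f \right)} = 7 + 3 f 3 = 7 + 9 f$)
$q{\left(t \right)} = -60$
$H{\left(-95 \right)} + q{\left(O{\left(-2 \right)} \right)} = \left(7 + 9 \left(-95\right)\right) - 60 = \left(7 - 855\right) - 60 = -848 - 60 = -908$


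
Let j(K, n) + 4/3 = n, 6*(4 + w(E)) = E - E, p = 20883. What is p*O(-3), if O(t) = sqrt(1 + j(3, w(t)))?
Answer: 6961*I*sqrt(39) ≈ 43471.0*I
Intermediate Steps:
w(E) = -4 (w(E) = -4 + (E - E)/6 = -4 + (1/6)*0 = -4 + 0 = -4)
j(K, n) = -4/3 + n
O(t) = I*sqrt(39)/3 (O(t) = sqrt(1 + (-4/3 - 4)) = sqrt(1 - 16/3) = sqrt(-13/3) = I*sqrt(39)/3)
p*O(-3) = 20883*(I*sqrt(39)/3) = 6961*I*sqrt(39)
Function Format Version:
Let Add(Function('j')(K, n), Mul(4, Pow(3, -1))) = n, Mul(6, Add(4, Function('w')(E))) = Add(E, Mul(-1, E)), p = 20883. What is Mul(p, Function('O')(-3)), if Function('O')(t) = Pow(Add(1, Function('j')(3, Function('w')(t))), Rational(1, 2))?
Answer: Mul(6961, I, Pow(39, Rational(1, 2))) ≈ Mul(43471., I)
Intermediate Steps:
Function('w')(E) = -4 (Function('w')(E) = Add(-4, Mul(Rational(1, 6), Add(E, Mul(-1, E)))) = Add(-4, Mul(Rational(1, 6), 0)) = Add(-4, 0) = -4)
Function('j')(K, n) = Add(Rational(-4, 3), n)
Function('O')(t) = Mul(Rational(1, 3), I, Pow(39, Rational(1, 2))) (Function('O')(t) = Pow(Add(1, Add(Rational(-4, 3), -4)), Rational(1, 2)) = Pow(Add(1, Rational(-16, 3)), Rational(1, 2)) = Pow(Rational(-13, 3), Rational(1, 2)) = Mul(Rational(1, 3), I, Pow(39, Rational(1, 2))))
Mul(p, Function('O')(-3)) = Mul(20883, Mul(Rational(1, 3), I, Pow(39, Rational(1, 2)))) = Mul(6961, I, Pow(39, Rational(1, 2)))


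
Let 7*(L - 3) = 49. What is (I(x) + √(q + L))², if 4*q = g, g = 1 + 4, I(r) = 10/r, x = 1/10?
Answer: 40045/4 + 300*√5 ≈ 10682.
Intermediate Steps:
x = ⅒ ≈ 0.10000
g = 5
L = 10 (L = 3 + (⅐)*49 = 3 + 7 = 10)
q = 5/4 (q = (¼)*5 = 5/4 ≈ 1.2500)
(I(x) + √(q + L))² = (10/(⅒) + √(5/4 + 10))² = (10*10 + √(45/4))² = (100 + 3*√5/2)²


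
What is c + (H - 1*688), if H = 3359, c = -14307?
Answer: -11636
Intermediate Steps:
c + (H - 1*688) = -14307 + (3359 - 1*688) = -14307 + (3359 - 688) = -14307 + 2671 = -11636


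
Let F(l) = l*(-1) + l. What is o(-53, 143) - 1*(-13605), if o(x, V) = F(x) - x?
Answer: 13658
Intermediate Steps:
F(l) = 0 (F(l) = -l + l = 0)
o(x, V) = -x (o(x, V) = 0 - x = -x)
o(-53, 143) - 1*(-13605) = -1*(-53) - 1*(-13605) = 53 + 13605 = 13658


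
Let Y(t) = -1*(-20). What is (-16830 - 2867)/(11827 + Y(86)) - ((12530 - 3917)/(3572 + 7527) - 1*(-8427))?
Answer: -100762331495/11953623 ≈ -8429.4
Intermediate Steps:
Y(t) = 20
(-16830 - 2867)/(11827 + Y(86)) - ((12530 - 3917)/(3572 + 7527) - 1*(-8427)) = (-16830 - 2867)/(11827 + 20) - ((12530 - 3917)/(3572 + 7527) - 1*(-8427)) = -19697/11847 - (8613/11099 + 8427) = -19697*1/11847 - (8613*(1/11099) + 8427) = -19697/11847 - (783/1009 + 8427) = -19697/11847 - 1*8503626/1009 = -19697/11847 - 8503626/1009 = -100762331495/11953623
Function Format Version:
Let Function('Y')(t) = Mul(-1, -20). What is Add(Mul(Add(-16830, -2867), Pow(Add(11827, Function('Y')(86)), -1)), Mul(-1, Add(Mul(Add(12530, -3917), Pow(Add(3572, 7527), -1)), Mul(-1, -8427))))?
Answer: Rational(-100762331495, 11953623) ≈ -8429.4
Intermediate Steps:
Function('Y')(t) = 20
Add(Mul(Add(-16830, -2867), Pow(Add(11827, Function('Y')(86)), -1)), Mul(-1, Add(Mul(Add(12530, -3917), Pow(Add(3572, 7527), -1)), Mul(-1, -8427)))) = Add(Mul(Add(-16830, -2867), Pow(Add(11827, 20), -1)), Mul(-1, Add(Mul(Add(12530, -3917), Pow(Add(3572, 7527), -1)), Mul(-1, -8427)))) = Add(Mul(-19697, Pow(11847, -1)), Mul(-1, Add(Mul(8613, Pow(11099, -1)), 8427))) = Add(Mul(-19697, Rational(1, 11847)), Mul(-1, Add(Mul(8613, Rational(1, 11099)), 8427))) = Add(Rational(-19697, 11847), Mul(-1, Add(Rational(783, 1009), 8427))) = Add(Rational(-19697, 11847), Mul(-1, Rational(8503626, 1009))) = Add(Rational(-19697, 11847), Rational(-8503626, 1009)) = Rational(-100762331495, 11953623)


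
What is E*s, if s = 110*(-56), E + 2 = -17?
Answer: 117040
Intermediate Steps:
E = -19 (E = -2 - 17 = -19)
s = -6160
E*s = -19*(-6160) = 117040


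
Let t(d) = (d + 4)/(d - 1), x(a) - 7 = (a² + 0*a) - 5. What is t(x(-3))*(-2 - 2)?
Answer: -6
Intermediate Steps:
x(a) = 2 + a² (x(a) = 7 + ((a² + 0*a) - 5) = 7 + ((a² + 0) - 5) = 7 + (a² - 5) = 7 + (-5 + a²) = 2 + a²)
t(d) = (4 + d)/(-1 + d)
t(x(-3))*(-2 - 2) = ((4 + (2 + (-3)²))/(-1 + (2 + (-3)²)))*(-2 - 2) = ((4 + (2 + 9))/(-1 + (2 + 9)))*(-4) = ((4 + 11)/(-1 + 11))*(-4) = (15/10)*(-4) = ((⅒)*15)*(-4) = (3/2)*(-4) = -6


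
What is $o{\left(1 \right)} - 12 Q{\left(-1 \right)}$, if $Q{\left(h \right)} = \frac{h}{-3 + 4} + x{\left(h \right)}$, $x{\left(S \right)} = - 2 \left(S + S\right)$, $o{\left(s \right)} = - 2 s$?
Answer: $-38$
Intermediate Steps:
$x{\left(S \right)} = - 4 S$ ($x{\left(S \right)} = - 2 \cdot 2 S = - 4 S$)
$Q{\left(h \right)} = - 3 h$ ($Q{\left(h \right)} = \frac{h}{-3 + 4} - 4 h = \frac{h}{1} - 4 h = 1 h - 4 h = h - 4 h = - 3 h$)
$o{\left(1 \right)} - 12 Q{\left(-1 \right)} = \left(-2\right) 1 - 12 \left(\left(-3\right) \left(-1\right)\right) = -2 - 36 = -38$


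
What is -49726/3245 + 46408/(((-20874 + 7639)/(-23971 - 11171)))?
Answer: 1058302963742/8589515 ≈ 1.2321e+5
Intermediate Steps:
-49726/3245 + 46408/(((-20874 + 7639)/(-23971 - 11171))) = -49726*1/3245 + 46408/((-13235/(-35142))) = -49726/3245 + 46408/((-13235*(-1/35142))) = -49726/3245 + 46408/(13235/35142) = -49726/3245 + 46408*(35142/13235) = -49726/3245 + 1630869936/13235 = 1058302963742/8589515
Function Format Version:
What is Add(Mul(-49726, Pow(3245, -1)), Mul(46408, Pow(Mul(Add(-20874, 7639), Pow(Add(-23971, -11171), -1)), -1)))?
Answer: Rational(1058302963742, 8589515) ≈ 1.2321e+5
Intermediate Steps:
Add(Mul(-49726, Pow(3245, -1)), Mul(46408, Pow(Mul(Add(-20874, 7639), Pow(Add(-23971, -11171), -1)), -1))) = Add(Mul(-49726, Rational(1, 3245)), Mul(46408, Pow(Mul(-13235, Pow(-35142, -1)), -1))) = Add(Rational(-49726, 3245), Mul(46408, Pow(Mul(-13235, Rational(-1, 35142)), -1))) = Add(Rational(-49726, 3245), Mul(46408, Pow(Rational(13235, 35142), -1))) = Add(Rational(-49726, 3245), Mul(46408, Rational(35142, 13235))) = Add(Rational(-49726, 3245), Rational(1630869936, 13235)) = Rational(1058302963742, 8589515)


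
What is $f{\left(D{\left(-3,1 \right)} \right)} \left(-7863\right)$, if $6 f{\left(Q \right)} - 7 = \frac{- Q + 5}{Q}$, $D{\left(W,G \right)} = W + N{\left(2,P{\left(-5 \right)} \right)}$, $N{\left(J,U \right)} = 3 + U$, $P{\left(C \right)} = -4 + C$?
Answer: $- \frac{128429}{18} \approx -7134.9$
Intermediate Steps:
$D{\left(W,G \right)} = -6 + W$ ($D{\left(W,G \right)} = W + \left(3 - 9\right) = W - 6 = -6 + W$)
$f{\left(Q \right)} = \frac{7}{6} + \frac{5 - Q}{6 Q}$ ($f{\left(Q \right)} = \frac{7}{6} + \frac{\left(- Q + 5\right) \frac{1}{Q}}{6} = \frac{7}{6} + \frac{\left(5 - Q\right) \frac{1}{Q}}{6} = \frac{7}{6} + \frac{\frac{1}{Q} \left(5 - Q\right)}{6} = \frac{7}{6} + \frac{5 - Q}{6 Q}$)
$f{\left(D{\left(-3,1 \right)} \right)} \left(-7863\right) = \frac{\frac{5}{6} - 9}{-6 - 3} \left(-7863\right) = \frac{\frac{5}{6} - 9}{-9} \left(-7863\right) = \left(- \frac{1}{9}\right) \left(- \frac{49}{6}\right) \left(-7863\right) = \frac{49}{54} \left(-7863\right) = - \frac{128429}{18}$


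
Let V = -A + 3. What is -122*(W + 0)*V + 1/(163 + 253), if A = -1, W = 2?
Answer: -406015/416 ≈ -976.00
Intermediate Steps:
V = 4 (V = -1*(-1) + 3 = 1 + 3 = 4)
-122*(W + 0)*V + 1/(163 + 253) = -122*(2 + 0)*4 + 1/(163 + 253) = -244*4 + 1/416 = -122*8 + 1/416 = -976 + 1/416 = -406015/416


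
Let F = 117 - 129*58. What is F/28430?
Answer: -1473/5686 ≈ -0.25906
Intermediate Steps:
F = -7365 (F = 117 - 7482 = -7365)
F/28430 = -7365/28430 = -7365*1/28430 = -1473/5686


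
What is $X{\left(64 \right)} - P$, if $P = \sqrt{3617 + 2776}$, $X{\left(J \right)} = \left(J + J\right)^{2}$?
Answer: $16384 - \sqrt{6393} \approx 16304.0$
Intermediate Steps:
$X{\left(J \right)} = 4 J^{2}$ ($X{\left(J \right)} = \left(2 J\right)^{2} = 4 J^{2}$)
$P = \sqrt{6393} \approx 79.956$
$X{\left(64 \right)} - P = 4 \cdot 64^{2} - \sqrt{6393} = 4 \cdot 4096 - \sqrt{6393} = 16384 - \sqrt{6393}$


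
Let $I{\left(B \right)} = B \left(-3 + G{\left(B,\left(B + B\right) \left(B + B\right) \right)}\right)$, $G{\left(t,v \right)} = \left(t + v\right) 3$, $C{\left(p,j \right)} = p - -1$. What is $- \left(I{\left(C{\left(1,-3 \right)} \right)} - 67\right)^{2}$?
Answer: $-1225$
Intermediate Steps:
$C{\left(p,j \right)} = 1 + p$ ($C{\left(p,j \right)} = p + 1 = 1 + p$)
$G{\left(t,v \right)} = 3 t + 3 v$
$I{\left(B \right)} = B \left(-3 + 3 B + 12 B^{2}\right)$ ($I{\left(B \right)} = B \left(-3 + \left(3 B + 3 \left(B + B\right) \left(B + B\right)\right)\right) = B \left(-3 + \left(3 B + 3 \cdot 2 B 2 B\right)\right) = B \left(-3 + \left(3 B + 3 \cdot 4 B^{2}\right)\right) = B \left(-3 + \left(3 B + 12 B^{2}\right)\right) = B \left(-3 + 3 B + 12 B^{2}\right)$)
$- \left(I{\left(C{\left(1,-3 \right)} \right)} - 67\right)^{2} = - \left(3 \left(1 + 1\right) \left(-1 + \left(1 + 1\right) + 4 \left(1 + 1\right)^{2}\right) - 67\right)^{2} = - \left(3 \cdot 2 \left(-1 + 2 + 4 \cdot 2^{2}\right) - 67\right)^{2} = - \left(3 \cdot 2 \left(-1 + 2 + 4 \cdot 4\right) - 67\right)^{2} = - \left(3 \cdot 2 \left(-1 + 2 + 16\right) - 67\right)^{2} = - \left(3 \cdot 2 \cdot 17 - 67\right)^{2} = - \left(102 - 67\right)^{2} = - 35^{2} = \left(-1\right) 1225 = -1225$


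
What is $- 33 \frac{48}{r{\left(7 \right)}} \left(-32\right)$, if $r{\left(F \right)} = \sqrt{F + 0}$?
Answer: $\frac{50688 \sqrt{7}}{7} \approx 19158.0$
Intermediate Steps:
$r{\left(F \right)} = \sqrt{F}$
$- 33 \frac{48}{r{\left(7 \right)}} \left(-32\right) = - 33 \frac{48}{\sqrt{7}} \left(-32\right) = - 33 \cdot 48 \frac{\sqrt{7}}{7} \left(-32\right) = - 33 \frac{48 \sqrt{7}}{7} \left(-32\right) = - \frac{1584 \sqrt{7}}{7} \left(-32\right) = \frac{50688 \sqrt{7}}{7}$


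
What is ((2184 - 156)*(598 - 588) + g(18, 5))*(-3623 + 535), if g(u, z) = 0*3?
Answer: -62624640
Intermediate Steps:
g(u, z) = 0
((2184 - 156)*(598 - 588) + g(18, 5))*(-3623 + 535) = ((2184 - 156)*(598 - 588) + 0)*(-3623 + 535) = (2028*10 + 0)*(-3088) = (20280 + 0)*(-3088) = 20280*(-3088) = -62624640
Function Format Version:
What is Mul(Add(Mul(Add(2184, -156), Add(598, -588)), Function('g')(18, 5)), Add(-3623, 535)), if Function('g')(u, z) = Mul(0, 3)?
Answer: -62624640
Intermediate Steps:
Function('g')(u, z) = 0
Mul(Add(Mul(Add(2184, -156), Add(598, -588)), Function('g')(18, 5)), Add(-3623, 535)) = Mul(Add(Mul(Add(2184, -156), Add(598, -588)), 0), Add(-3623, 535)) = Mul(Add(Mul(2028, 10), 0), -3088) = Mul(Add(20280, 0), -3088) = Mul(20280, -3088) = -62624640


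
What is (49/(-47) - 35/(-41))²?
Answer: 132496/3713329 ≈ 0.035681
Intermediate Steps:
(49/(-47) - 35/(-41))² = (49*(-1/47) - 35*(-1/41))² = (-49/47 + 35/41)² = (-364/1927)² = 132496/3713329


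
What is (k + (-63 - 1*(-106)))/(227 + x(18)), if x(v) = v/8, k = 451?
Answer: 1976/917 ≈ 2.1549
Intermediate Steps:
x(v) = v/8 (x(v) = v*(⅛) = v/8)
(k + (-63 - 1*(-106)))/(227 + x(18)) = (451 + (-63 - 1*(-106)))/(227 + (⅛)*18) = (451 + (-63 + 106))/(227 + 9/4) = (451 + 43)/(917/4) = 494*(4/917) = 1976/917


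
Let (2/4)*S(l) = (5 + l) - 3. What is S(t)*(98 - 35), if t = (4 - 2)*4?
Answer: 1260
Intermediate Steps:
t = 8 (t = 2*4 = 8)
S(l) = 4 + 2*l (S(l) = 2*((5 + l) - 3) = 2*(2 + l) = 4 + 2*l)
S(t)*(98 - 35) = (4 + 2*8)*(98 - 35) = (4 + 16)*63 = 20*63 = 1260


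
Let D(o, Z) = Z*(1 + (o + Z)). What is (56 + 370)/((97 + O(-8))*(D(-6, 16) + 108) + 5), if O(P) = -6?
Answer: 426/25849 ≈ 0.016480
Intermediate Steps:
D(o, Z) = Z*(1 + Z + o) (D(o, Z) = Z*(1 + (Z + o)) = Z*(1 + Z + o))
(56 + 370)/((97 + O(-8))*(D(-6, 16) + 108) + 5) = (56 + 370)/((97 - 6)*(16*(1 + 16 - 6) + 108) + 5) = 426/(91*(16*11 + 108) + 5) = 426/(91*(176 + 108) + 5) = 426/(91*284 + 5) = 426/(25844 + 5) = 426/25849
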